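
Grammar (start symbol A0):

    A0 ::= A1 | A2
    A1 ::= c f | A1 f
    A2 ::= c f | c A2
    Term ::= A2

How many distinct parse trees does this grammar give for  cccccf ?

Parse trees for cccccf:
  [A0 [A2 c [A2 c [A2 c [A2 c [A2 c f]]]]]]

1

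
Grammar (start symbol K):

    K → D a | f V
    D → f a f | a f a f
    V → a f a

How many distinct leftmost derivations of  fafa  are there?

Parse trees for fafa:
  [K [D f a f] a]
  [K f [V a f a]]

2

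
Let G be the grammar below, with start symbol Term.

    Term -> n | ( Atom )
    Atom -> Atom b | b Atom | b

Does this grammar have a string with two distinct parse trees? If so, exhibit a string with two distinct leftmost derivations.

Witness: ( b b )

Derivation 1: Term ⇒ ( Atom ) ⇒ ( Atom b ) ⇒ ( b b )
Derivation 2: Term ⇒ ( Atom ) ⇒ ( b Atom ) ⇒ ( b b )

Two distinct leftmost derivations for the same string.

Ambiguous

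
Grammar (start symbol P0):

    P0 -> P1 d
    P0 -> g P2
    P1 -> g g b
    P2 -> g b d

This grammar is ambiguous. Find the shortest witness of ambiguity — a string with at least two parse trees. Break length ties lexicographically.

g g b d

length 4: g g b d has 2 parse trees

Two derivations of g g b d:
  P0 ⇒ P1 d ⇒ g g b d
  P0 ⇒ g P2 ⇒ g g b d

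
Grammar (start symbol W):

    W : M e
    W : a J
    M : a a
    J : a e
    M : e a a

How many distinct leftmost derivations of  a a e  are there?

2

Parse trees for a a e:
  [W [M a a] e]
  [W a [J a e]]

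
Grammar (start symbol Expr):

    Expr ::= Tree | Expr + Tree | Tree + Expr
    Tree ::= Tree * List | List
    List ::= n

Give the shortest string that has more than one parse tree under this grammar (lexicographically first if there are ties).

length 1: no string has ≥2 trees
length 3: n + n has 2 parse trees

Two derivations of n + n:
  Expr ⇒ Expr + Tree ⇒ Tree + Tree ⇒ List + Tree ⇒ n + Tree ⇒ n + List ⇒ n + n
  Expr ⇒ Tree + Expr ⇒ List + Expr ⇒ n + Expr ⇒ n + Tree ⇒ n + List ⇒ n + n

n + n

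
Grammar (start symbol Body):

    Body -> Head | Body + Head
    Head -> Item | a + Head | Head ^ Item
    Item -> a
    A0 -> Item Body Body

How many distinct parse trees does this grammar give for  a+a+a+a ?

Parse trees for a+a+a+a:
  [Body [Head a + [Head a + [Head a + [Head [Item a]]]]]]
  [Body [Body [Head [Item a]]] + [Head a + [Head a + [Head [Item a]]]]]
  [Body [Body [Head a + [Head [Item a]]]] + [Head a + [Head [Item a]]]]
  [Body [Body [Body [Head [Item a]]] + [Head [Item a]]] + [Head a + [Head [Item a]]]]
  [Body [Body [Head a + [Head a + [Head [Item a]]]]] + [Head [Item a]]]
  [Body [Body [Body [Head [Item a]]] + [Head a + [Head [Item a]]]] + [Head [Item a]]]
  [Body [Body [Body [Head a + [Head [Item a]]]] + [Head [Item a]]] + [Head [Item a]]]
  [Body [Body [Body [Body [Head [Item a]]] + [Head [Item a]]] + [Head [Item a]]] + [Head [Item a]]]

8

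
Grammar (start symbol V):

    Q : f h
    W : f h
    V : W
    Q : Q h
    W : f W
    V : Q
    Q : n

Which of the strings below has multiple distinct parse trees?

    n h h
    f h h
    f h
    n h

f h

n h h: 1 tree
f h h: 1 tree
f h: 2 trees
n h: 1 tree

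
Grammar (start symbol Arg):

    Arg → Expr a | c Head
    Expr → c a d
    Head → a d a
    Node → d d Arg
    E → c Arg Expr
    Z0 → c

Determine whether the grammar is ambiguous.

Ambiguous

Witness: c a d a

Derivation 1: Arg ⇒ Expr a ⇒ c a d a
Derivation 2: Arg ⇒ c Head ⇒ c a d a

Two distinct leftmost derivations for the same string.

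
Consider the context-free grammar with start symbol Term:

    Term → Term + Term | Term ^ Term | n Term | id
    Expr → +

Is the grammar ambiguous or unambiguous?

Ambiguous

Witness: n id + id

Derivation 1: Term ⇒ Term + Term ⇒ n Term + Term ⇒ n id + Term ⇒ n id + id
Derivation 2: Term ⇒ n Term ⇒ n Term + Term ⇒ n id + Term ⇒ n id + id

Two distinct leftmost derivations for the same string.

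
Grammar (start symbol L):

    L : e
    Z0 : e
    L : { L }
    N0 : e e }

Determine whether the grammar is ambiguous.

Only L is reachable from L; ignoring the rest: L(L) is { openⁿ atom closeⁿ : n ≥ 0 }. The bracket depth fixes n, and the derivation is forced at every step.

Unambiguous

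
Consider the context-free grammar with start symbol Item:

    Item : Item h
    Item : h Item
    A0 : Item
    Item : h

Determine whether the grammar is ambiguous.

Witness: h h

Derivation 1: Item ⇒ Item h ⇒ h h
Derivation 2: Item ⇒ h Item ⇒ h h

Two distinct leftmost derivations for the same string.

Ambiguous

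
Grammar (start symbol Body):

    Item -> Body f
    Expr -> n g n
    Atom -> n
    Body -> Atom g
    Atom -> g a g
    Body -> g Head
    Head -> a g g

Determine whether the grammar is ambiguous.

Ambiguous

Witness: g a g g

Derivation 1: Body ⇒ Atom g ⇒ g a g g
Derivation 2: Body ⇒ g Head ⇒ g a g g

Two distinct leftmost derivations for the same string.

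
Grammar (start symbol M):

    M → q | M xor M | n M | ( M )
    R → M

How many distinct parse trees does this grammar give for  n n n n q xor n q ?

5

Parse trees for n n n n q xor n q:
  [M [M n [M n [M n [M n [M q]]]]] xor [M n [M q]]]
  [M n [M [M n [M n [M n [M q]]]] xor [M n [M q]]]]
  [M n [M n [M [M n [M n [M q]]] xor [M n [M q]]]]]
  [M n [M n [M n [M [M n [M q]] xor [M n [M q]]]]]]
  [M n [M n [M n [M n [M [M q] xor [M n [M q]]]]]]]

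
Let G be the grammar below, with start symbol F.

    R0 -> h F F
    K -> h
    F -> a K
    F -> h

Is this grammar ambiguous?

(R0 is unreachable from F, so its rules don't affect L(F).) Restricted to the reachable nonterminals, every rule has the form A → t or A → t B, and no two rules for the same A share a first terminal. The grammar encodes a DFA — one run per string.

Unambiguous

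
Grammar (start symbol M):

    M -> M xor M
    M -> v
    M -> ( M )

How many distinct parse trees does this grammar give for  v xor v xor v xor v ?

5

Parse trees for v xor v xor v xor v:
  [M [M v] xor [M [M v] xor [M [M v] xor [M v]]]]
  [M [M v] xor [M [M [M v] xor [M v]] xor [M v]]]
  [M [M [M v] xor [M v]] xor [M [M v] xor [M v]]]
  [M [M [M v] xor [M [M v] xor [M v]]] xor [M v]]
  [M [M [M [M v] xor [M v]] xor [M v]] xor [M v]]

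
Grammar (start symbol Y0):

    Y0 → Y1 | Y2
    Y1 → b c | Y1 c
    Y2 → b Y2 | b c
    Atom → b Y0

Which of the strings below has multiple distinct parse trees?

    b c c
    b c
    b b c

b c c: 1 tree
b c: 2 trees
b b c: 1 tree

b c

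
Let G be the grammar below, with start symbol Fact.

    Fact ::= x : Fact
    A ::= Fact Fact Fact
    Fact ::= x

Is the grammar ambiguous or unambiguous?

Only Fact is reachable from Fact; ignoring the rest: Right-recursive list with a separator: after each atom, whether the separator follows determines the rule. One parse per string.

Unambiguous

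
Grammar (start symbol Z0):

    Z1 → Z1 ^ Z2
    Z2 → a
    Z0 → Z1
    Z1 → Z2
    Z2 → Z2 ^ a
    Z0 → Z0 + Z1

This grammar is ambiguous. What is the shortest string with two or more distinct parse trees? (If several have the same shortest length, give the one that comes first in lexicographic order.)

length 1: no string has ≥2 trees
length 3: a ^ a has 2 parse trees

Two derivations of a ^ a:
  Z0 ⇒ Z1 ⇒ Z1 ^ Z2 ⇒ Z2 ^ Z2 ⇒ a ^ Z2 ⇒ a ^ a
  Z0 ⇒ Z1 ⇒ Z2 ⇒ Z2 ^ a ⇒ a ^ a

a ^ a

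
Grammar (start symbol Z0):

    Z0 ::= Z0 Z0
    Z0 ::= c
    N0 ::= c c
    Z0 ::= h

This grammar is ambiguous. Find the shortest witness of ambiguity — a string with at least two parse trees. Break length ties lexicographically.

c c c

length 1: no string has ≥2 trees
length 2: no string has ≥2 trees
length 3: c c c has 2 parse trees

Two derivations of c c c:
  Z0 ⇒ Z0 Z0 ⇒ Z0 Z0 Z0 ⇒ c Z0 Z0 ⇒ c c Z0 ⇒ c c c
  Z0 ⇒ Z0 Z0 ⇒ c Z0 ⇒ c Z0 Z0 ⇒ c c Z0 ⇒ c c c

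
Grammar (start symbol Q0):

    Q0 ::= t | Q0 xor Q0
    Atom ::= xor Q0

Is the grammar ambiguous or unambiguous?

Ambiguous

Witness: t xor t xor t

Derivation 1: Q0 ⇒ Q0 xor Q0 ⇒ t xor Q0 ⇒ t xor Q0 xor Q0 ⇒ t xor t xor Q0 ⇒ t xor t xor t
Derivation 2: Q0 ⇒ Q0 xor Q0 ⇒ Q0 xor Q0 xor Q0 ⇒ t xor Q0 xor Q0 ⇒ t xor t xor Q0 ⇒ t xor t xor t

Two distinct leftmost derivations for the same string.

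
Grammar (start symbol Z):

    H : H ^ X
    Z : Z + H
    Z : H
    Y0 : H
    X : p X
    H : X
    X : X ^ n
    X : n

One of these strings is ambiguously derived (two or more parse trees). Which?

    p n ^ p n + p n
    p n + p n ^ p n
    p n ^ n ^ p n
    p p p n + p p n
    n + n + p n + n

p n ^ n ^ p n

p n ^ p n + p n: 1 tree
p n + p n ^ p n: 1 tree
p n ^ n ^ p n: 3 trees
p p p n + p p n: 1 tree
n + n + p n + n: 1 tree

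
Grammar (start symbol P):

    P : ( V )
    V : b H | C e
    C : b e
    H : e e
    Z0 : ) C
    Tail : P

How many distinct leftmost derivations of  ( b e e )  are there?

2

Parse trees for ( b e e ):
  [P ( [V b [H e e]] )]
  [P ( [V [C b e] e] )]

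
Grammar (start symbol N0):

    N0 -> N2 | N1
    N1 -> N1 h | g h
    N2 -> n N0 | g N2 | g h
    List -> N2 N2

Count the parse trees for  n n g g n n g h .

Parse trees for n n g g n n g h:
  [N0 [N2 n [N0 [N2 n [N0 [N2 g [N2 g [N2 n [N0 [N2 n [N0 [N2 g h]]]]]]]]]]]]
  [N0 [N2 n [N0 [N2 n [N0 [N2 g [N2 g [N2 n [N0 [N2 n [N0 [N1 g h]]]]]]]]]]]]

2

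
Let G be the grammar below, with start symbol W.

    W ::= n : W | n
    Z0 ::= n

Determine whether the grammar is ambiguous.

Unambiguous

Only W is reachable from W; ignoring the rest: Right-recursive list with a separator: after each atom, whether the separator follows determines the rule. One parse per string.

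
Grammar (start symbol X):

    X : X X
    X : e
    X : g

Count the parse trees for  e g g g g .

14

Parse trees for e g g g g (showing first 6 of 14):
  [X [X e] [X [X g] [X [X g] [X [X g] [X g]]]]]
  [X [X e] [X [X g] [X [X [X g] [X g]] [X g]]]]
  [X [X e] [X [X [X g] [X g]] [X [X g] [X g]]]]
  [X [X e] [X [X [X g] [X [X g] [X g]]] [X g]]]
  [X [X e] [X [X [X [X g] [X g]] [X g]] [X g]]]
  [X [X [X e] [X g]] [X [X g] [X [X g] [X g]]]]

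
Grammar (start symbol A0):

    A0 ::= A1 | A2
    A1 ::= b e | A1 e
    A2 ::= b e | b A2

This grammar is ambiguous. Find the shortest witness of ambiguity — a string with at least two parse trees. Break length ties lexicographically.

length 2: b e has 2 parse trees

Two derivations of b e:
  A0 ⇒ A1 ⇒ b e
  A0 ⇒ A2 ⇒ b e

b e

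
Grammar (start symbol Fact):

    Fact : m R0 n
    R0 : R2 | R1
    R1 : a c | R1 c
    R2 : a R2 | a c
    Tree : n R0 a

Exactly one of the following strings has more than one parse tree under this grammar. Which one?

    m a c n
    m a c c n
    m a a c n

m a c n

m a c n: 2 trees
m a c c n: 1 tree
m a a c n: 1 tree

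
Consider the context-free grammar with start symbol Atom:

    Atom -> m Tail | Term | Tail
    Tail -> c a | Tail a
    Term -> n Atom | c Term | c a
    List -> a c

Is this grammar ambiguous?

Ambiguous

Witness: c a

Derivation 1: Atom ⇒ Term ⇒ c a
Derivation 2: Atom ⇒ Tail ⇒ c a

Two distinct leftmost derivations for the same string.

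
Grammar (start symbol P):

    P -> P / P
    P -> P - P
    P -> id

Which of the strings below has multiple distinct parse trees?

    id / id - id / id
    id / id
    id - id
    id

id / id - id / id

id / id - id / id: 5 trees
id / id: 1 tree
id - id: 1 tree
id: 1 tree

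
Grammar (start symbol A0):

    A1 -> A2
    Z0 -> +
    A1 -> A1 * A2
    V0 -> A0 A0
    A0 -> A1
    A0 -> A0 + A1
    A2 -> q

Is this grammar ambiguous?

Unambiguous

Only A0, A1, A2 are reachable from A0; ignoring the rest: A0 → A0 + A1 | A1  ;  A1 → A1 * A2 | A2  — a left-associative chain with A2 at the bottom. Each string factors uniquely by precedence.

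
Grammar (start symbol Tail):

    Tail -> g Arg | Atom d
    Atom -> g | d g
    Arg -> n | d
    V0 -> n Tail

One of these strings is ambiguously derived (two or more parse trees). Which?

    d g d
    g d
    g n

g d

d g d: 1 tree
g d: 2 trees
g n: 1 tree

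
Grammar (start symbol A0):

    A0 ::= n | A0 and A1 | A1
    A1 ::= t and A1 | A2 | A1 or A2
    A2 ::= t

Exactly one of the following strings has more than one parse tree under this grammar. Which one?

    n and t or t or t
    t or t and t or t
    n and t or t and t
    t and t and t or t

t and t and t or t

n and t or t or t: 1 tree
t or t and t or t: 1 tree
n and t or t and t: 1 tree
t and t and t or t: 7 trees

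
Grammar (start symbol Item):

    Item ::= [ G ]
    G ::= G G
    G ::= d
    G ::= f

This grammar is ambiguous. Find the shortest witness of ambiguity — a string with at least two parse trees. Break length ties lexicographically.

[ d d d ]

length 3: no string has ≥2 trees
length 4: no string has ≥2 trees
length 5: [ d d d ] has 2 parse trees

Two derivations of [ d d d ]:
  Item ⇒ [ G ] ⇒ [ G G ] ⇒ [ G G G ] ⇒ [ d G G ] ⇒ [ d d G ] ⇒ [ d d d ]
  Item ⇒ [ G ] ⇒ [ G G ] ⇒ [ d G ] ⇒ [ d G G ] ⇒ [ d d G ] ⇒ [ d d d ]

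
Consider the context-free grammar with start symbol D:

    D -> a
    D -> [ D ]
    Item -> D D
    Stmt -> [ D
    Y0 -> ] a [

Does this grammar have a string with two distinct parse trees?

(Stmt, Item, Y0 are unreachable from D, so their rules don't affect L(D).) Each string is a nest of matched brackets around a single atom. An opening bracket forces the recursive rule; an atom forces the base rule.

Unambiguous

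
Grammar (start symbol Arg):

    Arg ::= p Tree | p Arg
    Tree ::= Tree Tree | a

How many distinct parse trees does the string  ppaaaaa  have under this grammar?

14

Parse trees for ppaaaaa (showing first 6 of 14):
  [Arg p [Arg p [Tree [Tree a] [Tree [Tree a] [Tree [Tree a] [Tree [Tree a] [Tree a]]]]]]]
  [Arg p [Arg p [Tree [Tree a] [Tree [Tree a] [Tree [Tree [Tree a] [Tree a]] [Tree a]]]]]]
  [Arg p [Arg p [Tree [Tree a] [Tree [Tree [Tree a] [Tree a]] [Tree [Tree a] [Tree a]]]]]]
  [Arg p [Arg p [Tree [Tree a] [Tree [Tree [Tree a] [Tree [Tree a] [Tree a]]] [Tree a]]]]]
  [Arg p [Arg p [Tree [Tree a] [Tree [Tree [Tree [Tree a] [Tree a]] [Tree a]] [Tree a]]]]]
  [Arg p [Arg p [Tree [Tree [Tree a] [Tree a]] [Tree [Tree a] [Tree [Tree a] [Tree a]]]]]]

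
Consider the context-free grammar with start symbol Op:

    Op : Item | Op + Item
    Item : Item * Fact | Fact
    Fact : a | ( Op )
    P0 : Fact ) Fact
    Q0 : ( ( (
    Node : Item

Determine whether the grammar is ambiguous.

Only Op, Item, Fact are reachable from Op; ignoring the rest: The grammar is stratified — Op handles '+' (left-recursive), Item handles '*', Fact atoms. Each operator has a fixed associativity and precedence level, so every string has one parse.

Unambiguous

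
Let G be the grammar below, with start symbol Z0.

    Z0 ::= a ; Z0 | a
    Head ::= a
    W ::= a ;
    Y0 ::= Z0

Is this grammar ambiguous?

Only Z0 is reachable from Z0; ignoring the rest: The reachable grammar is A → atom sep A | atom. Each atom is followed by either the separator (recurse) or end-of-string (stop) — no choice point.

Unambiguous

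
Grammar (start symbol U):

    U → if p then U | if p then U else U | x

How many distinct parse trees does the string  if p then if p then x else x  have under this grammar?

2

Parse trees for if p then if p then x else x:
  [U if p then [U if p then [U x] else [U x]]]
  [U if p then [U if p then [U x]] else [U x]]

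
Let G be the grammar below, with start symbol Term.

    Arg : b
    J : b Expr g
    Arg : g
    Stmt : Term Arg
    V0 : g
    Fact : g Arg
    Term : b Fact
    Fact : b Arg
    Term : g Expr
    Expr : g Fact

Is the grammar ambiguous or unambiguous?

Only Term, Expr, Fact, Arg are reachable from Term; ignoring the rest: Restricted to the reachable nonterminals, every rule has the form A → t or A → t B, and no two rules for the same A share a first terminal. The grammar encodes a DFA — one run per string.

Unambiguous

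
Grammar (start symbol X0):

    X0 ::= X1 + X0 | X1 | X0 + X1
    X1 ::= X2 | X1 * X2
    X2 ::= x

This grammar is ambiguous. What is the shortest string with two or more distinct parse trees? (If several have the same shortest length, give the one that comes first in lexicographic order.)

x + x

length 1: no string has ≥2 trees
length 3: x + x has 2 parse trees

Two derivations of x + x:
  X0 ⇒ X1 + X0 ⇒ X2 + X0 ⇒ x + X0 ⇒ x + X1 ⇒ x + X2 ⇒ x + x
  X0 ⇒ X0 + X1 ⇒ X1 + X1 ⇒ X2 + X1 ⇒ x + X1 ⇒ x + X2 ⇒ x + x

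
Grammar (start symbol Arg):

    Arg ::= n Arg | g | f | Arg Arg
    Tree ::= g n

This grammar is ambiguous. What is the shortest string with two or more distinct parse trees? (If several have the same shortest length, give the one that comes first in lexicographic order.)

f f f

length 1: no string has ≥2 trees
length 2: no string has ≥2 trees
length 3: f f f has 2 parse trees

Two derivations of f f f:
  Arg ⇒ Arg Arg ⇒ f Arg ⇒ f Arg Arg ⇒ f f Arg ⇒ f f f
  Arg ⇒ Arg Arg ⇒ Arg Arg Arg ⇒ f Arg Arg ⇒ f f Arg ⇒ f f f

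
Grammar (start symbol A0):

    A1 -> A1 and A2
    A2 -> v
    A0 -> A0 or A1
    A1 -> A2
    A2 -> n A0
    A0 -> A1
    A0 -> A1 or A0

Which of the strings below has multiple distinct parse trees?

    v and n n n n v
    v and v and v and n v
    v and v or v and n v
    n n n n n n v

v and v or v and n v

v and n n n n v: 1 tree
v and v and v and n v: 1 tree
v and v or v and n v: 2 trees
n n n n n n v: 1 tree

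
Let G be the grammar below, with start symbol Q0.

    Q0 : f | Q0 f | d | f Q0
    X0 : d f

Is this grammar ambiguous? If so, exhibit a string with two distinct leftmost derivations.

Witness: f f

Derivation 1: Q0 ⇒ Q0 f ⇒ f f
Derivation 2: Q0 ⇒ f Q0 ⇒ f f

Two distinct leftmost derivations for the same string.

Ambiguous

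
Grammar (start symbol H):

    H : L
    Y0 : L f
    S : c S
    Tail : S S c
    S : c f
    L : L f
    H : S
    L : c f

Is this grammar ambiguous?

Ambiguous

Witness: c f

Derivation 1: H ⇒ L ⇒ c f
Derivation 2: H ⇒ S ⇒ c f

Two distinct leftmost derivations for the same string.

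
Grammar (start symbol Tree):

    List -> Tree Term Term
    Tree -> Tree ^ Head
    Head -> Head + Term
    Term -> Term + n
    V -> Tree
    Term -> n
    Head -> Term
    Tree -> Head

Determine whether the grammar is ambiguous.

Ambiguous

Witness: n + n

Derivation 1: Tree ⇒ Head ⇒ Head + Term ⇒ Term + Term ⇒ n + Term ⇒ n + n
Derivation 2: Tree ⇒ Head ⇒ Term ⇒ Term + n ⇒ n + n

Two distinct leftmost derivations for the same string.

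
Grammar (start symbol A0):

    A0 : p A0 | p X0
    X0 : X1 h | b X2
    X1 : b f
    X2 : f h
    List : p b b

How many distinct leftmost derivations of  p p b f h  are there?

Parse trees for p p b f h:
  [A0 p [A0 p [X0 [X1 b f] h]]]
  [A0 p [A0 p [X0 b [X2 f h]]]]

2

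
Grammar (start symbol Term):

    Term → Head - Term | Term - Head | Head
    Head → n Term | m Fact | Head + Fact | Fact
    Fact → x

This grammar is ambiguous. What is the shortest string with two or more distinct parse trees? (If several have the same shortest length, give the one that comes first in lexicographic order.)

length 1: no string has ≥2 trees
length 2: no string has ≥2 trees
length 3: x - x has 2 parse trees

Two derivations of x - x:
  Term ⇒ Head - Term ⇒ Fact - Term ⇒ x - Term ⇒ x - Head ⇒ x - Fact ⇒ x - x
  Term ⇒ Term - Head ⇒ Head - Head ⇒ Fact - Head ⇒ x - Head ⇒ x - Fact ⇒ x - x

x - x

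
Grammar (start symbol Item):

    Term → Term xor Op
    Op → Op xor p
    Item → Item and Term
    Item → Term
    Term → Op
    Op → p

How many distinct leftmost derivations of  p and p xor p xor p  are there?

4

Parse trees for p and p xor p xor p:
  [Item [Item [Term [Op p]]] and [Term [Term [Op p]] xor [Op [Op p] xor p]]]
  [Item [Item [Term [Op p]]] and [Term [Term [Term [Op p]] xor [Op p]] xor [Op p]]]
  [Item [Item [Term [Op p]]] and [Term [Term [Op [Op p] xor p]] xor [Op p]]]
  [Item [Item [Term [Op p]]] and [Term [Op [Op [Op p] xor p] xor p]]]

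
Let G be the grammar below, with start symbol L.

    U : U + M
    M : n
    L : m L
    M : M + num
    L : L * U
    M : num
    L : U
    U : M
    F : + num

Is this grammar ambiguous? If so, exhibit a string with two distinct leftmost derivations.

Witness: n + num

Derivation 1: L ⇒ U ⇒ U + M ⇒ M + M ⇒ n + M ⇒ n + num
Derivation 2: L ⇒ U ⇒ M ⇒ M + num ⇒ n + num

Two distinct leftmost derivations for the same string.

Ambiguous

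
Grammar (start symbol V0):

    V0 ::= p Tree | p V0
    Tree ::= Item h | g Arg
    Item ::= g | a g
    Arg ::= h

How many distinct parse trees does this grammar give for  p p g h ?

Parse trees for p p g h:
  [V0 p [V0 p [Tree [Item g] h]]]
  [V0 p [V0 p [Tree g [Arg h]]]]

2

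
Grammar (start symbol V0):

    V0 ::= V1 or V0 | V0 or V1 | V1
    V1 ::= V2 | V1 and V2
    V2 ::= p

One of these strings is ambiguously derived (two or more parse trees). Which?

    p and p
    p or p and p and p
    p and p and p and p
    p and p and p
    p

p or p and p and p

p and p: 1 tree
p or p and p and p: 2 trees
p and p and p and p: 1 tree
p and p and p: 1 tree
p: 1 tree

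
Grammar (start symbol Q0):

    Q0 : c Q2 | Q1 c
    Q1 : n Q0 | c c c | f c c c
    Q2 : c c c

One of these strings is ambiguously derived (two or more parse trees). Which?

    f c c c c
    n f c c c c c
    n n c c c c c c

n n c c c c c c

f c c c c: 1 tree
n f c c c c c: 1 tree
n n c c c c c c: 2 trees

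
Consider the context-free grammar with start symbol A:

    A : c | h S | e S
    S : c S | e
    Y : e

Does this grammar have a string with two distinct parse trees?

Unambiguous

Only A, S are reachable from A; ignoring the rest: The reachable rules are right-linear with at most one rule per (nonterminal, next-terminal) pair. Each input token forces the next rule, so parsing is deterministic.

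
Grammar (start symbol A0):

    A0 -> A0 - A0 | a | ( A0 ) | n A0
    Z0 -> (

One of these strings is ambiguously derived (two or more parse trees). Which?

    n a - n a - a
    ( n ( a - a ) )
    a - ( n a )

n a - n a - a

n a - n a - a: 7 trees
( n ( a - a ) ): 1 tree
a - ( n a ): 1 tree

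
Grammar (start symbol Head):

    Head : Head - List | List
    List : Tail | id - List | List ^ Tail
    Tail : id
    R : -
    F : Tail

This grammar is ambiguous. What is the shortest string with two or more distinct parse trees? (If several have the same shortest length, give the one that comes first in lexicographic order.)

length 1: no string has ≥2 trees
length 3: id - id has 2 parse trees

Two derivations of id - id:
  Head ⇒ Head - List ⇒ List - List ⇒ Tail - List ⇒ id - List ⇒ id - Tail ⇒ id - id
  Head ⇒ List ⇒ id - List ⇒ id - Tail ⇒ id - id

id - id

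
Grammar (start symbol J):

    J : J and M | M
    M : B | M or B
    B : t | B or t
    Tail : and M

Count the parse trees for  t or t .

Parse trees for t or t:
  [J [M [B [B t] or t]]]
  [J [M [M [B t]] or [B t]]]

2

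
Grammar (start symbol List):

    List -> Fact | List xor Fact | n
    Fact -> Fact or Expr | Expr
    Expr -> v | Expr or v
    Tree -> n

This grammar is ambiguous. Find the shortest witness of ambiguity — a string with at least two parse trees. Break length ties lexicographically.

v or v

length 1: no string has ≥2 trees
length 3: v or v has 2 parse trees

Two derivations of v or v:
  List ⇒ Fact ⇒ Fact or Expr ⇒ Expr or Expr ⇒ v or Expr ⇒ v or v
  List ⇒ Fact ⇒ Expr ⇒ Expr or v ⇒ v or v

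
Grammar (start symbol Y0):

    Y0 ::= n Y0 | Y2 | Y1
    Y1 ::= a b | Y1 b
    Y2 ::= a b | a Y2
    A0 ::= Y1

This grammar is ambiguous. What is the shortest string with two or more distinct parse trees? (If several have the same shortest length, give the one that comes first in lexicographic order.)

a b

length 2: a b has 2 parse trees

Two derivations of a b:
  Y0 ⇒ Y2 ⇒ a b
  Y0 ⇒ Y1 ⇒ a b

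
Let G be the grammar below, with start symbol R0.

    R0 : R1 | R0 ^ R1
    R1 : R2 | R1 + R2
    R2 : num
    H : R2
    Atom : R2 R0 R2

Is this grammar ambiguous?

Only R0, R1, R2 are reachable from R0; ignoring the rest: This is a standard precedence ladder (R0 over R1 over R2), with each level left-recursive on its own operator ('^' at R0, '+' at R1). That structure is LR(1), hence unambiguous.

Unambiguous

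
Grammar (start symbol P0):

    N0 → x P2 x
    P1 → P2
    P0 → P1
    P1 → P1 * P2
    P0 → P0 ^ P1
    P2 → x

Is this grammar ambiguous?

Unambiguous

Only P0, P1, P2 are reachable from P0; ignoring the rest: P0 → P0 ^ P1 | P1  ;  P1 → P1 * P2 | P2  — a left-associative chain with P2 at the bottom. Each string factors uniquely by precedence.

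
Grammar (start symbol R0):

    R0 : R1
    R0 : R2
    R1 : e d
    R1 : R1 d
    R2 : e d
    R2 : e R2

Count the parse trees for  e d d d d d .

Parse trees for e d d d d d:
  [R0 [R1 [R1 [R1 [R1 [R1 e d] d] d] d] d]]

1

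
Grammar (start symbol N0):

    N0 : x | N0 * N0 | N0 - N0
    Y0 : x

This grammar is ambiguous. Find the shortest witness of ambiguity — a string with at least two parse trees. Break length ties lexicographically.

length 1: no string has ≥2 trees
length 3: no string has ≥2 trees
length 5: x * x * x has 2 parse trees

Two derivations of x * x * x:
  N0 ⇒ N0 * N0 ⇒ x * N0 ⇒ x * N0 * N0 ⇒ x * x * N0 ⇒ x * x * x
  N0 ⇒ N0 * N0 ⇒ N0 * N0 * N0 ⇒ x * N0 * N0 ⇒ x * x * N0 ⇒ x * x * x

x * x * x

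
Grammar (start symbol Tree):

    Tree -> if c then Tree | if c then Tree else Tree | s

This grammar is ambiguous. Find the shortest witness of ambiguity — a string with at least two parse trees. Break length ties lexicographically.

if c then if c then s else s

length 1: no string has ≥2 trees
length 4: no string has ≥2 trees
length 6: no string has ≥2 trees
length 7: no string has ≥2 trees
length 9: if c then if c then s else s has 2 parse trees

Two derivations of if c then if c then s else s:
  Tree ⇒ if c then Tree ⇒ if c then if c then Tree else Tree ⇒ if c then if c then s else Tree ⇒ if c then if c then s else s
  Tree ⇒ if c then Tree else Tree ⇒ if c then if c then Tree else Tree ⇒ if c then if c then s else Tree ⇒ if c then if c then s else s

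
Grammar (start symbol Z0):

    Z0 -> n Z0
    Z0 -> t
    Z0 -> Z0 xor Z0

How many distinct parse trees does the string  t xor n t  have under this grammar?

Parse trees for t xor n t:
  [Z0 [Z0 t] xor [Z0 n [Z0 t]]]

1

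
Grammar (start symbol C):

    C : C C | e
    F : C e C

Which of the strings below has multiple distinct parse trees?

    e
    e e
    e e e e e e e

e e e e e e e

e: 1 tree
e e: 1 tree
e e e e e e e: 132 trees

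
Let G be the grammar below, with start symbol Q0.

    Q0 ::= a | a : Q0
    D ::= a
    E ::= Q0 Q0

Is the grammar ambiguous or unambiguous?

Only Q0 is reachable from Q0; ignoring the rest: The reachable grammar is A → atom sep A | atom. Each atom is followed by either the separator (recurse) or end-of-string (stop) — no choice point.

Unambiguous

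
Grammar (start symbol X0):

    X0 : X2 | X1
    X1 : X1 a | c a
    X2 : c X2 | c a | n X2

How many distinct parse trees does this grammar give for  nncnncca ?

Parse trees for nncnncca:
  [X0 [X2 n [X2 n [X2 c [X2 n [X2 n [X2 c [X2 c a]]]]]]]]

1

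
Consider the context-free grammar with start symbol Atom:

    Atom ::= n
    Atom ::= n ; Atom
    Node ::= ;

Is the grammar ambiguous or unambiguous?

Unambiguous

(Node is unreachable from Atom, so its rules don't affect L(Atom).) The reachable grammar is A → atom sep A | atom. Each atom is followed by either the separator (recurse) or end-of-string (stop) — no choice point.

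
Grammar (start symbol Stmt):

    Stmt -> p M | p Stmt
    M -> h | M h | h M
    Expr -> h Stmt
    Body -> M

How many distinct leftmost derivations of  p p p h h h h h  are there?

16

Parse trees for p p p h h h h h (showing first 6 of 16):
  [Stmt p [Stmt p [Stmt p [M [M [M [M [M h] h] h] h] h]]]]
  [Stmt p [Stmt p [Stmt p [M [M [M [M h [M h]] h] h] h]]]]
  [Stmt p [Stmt p [Stmt p [M [M [M h [M [M h] h]] h] h]]]]
  [Stmt p [Stmt p [Stmt p [M [M [M h [M h [M h]]] h] h]]]]
  [Stmt p [Stmt p [Stmt p [M [M h [M [M [M h] h] h]] h]]]]
  [Stmt p [Stmt p [Stmt p [M [M h [M [M h [M h]] h]] h]]]]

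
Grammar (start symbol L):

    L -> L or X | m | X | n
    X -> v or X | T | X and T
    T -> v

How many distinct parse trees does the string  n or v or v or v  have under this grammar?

Parse trees for n or v or v or v:
  [L [L n] or [X v or [X v or [X [T v]]]]]
  [L [L [L n] or [X [T v]]] or [X v or [X [T v]]]]
  [L [L [L n] or [X v or [X [T v]]]] or [X [T v]]]
  [L [L [L [L n] or [X [T v]]] or [X [T v]]] or [X [T v]]]

4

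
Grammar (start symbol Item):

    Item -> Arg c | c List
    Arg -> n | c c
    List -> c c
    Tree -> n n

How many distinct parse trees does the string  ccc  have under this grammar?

2

Parse trees for ccc:
  [Item [Arg c c] c]
  [Item c [List c c]]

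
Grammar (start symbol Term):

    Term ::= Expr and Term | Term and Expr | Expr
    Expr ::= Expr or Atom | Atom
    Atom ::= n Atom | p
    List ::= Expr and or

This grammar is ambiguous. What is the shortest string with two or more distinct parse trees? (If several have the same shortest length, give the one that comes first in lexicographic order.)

p and p

length 1: no string has ≥2 trees
length 2: no string has ≥2 trees
length 3: p and p has 2 parse trees

Two derivations of p and p:
  Term ⇒ Expr and Term ⇒ Atom and Term ⇒ p and Term ⇒ p and Expr ⇒ p and Atom ⇒ p and p
  Term ⇒ Term and Expr ⇒ Expr and Expr ⇒ Atom and Expr ⇒ p and Expr ⇒ p and Atom ⇒ p and p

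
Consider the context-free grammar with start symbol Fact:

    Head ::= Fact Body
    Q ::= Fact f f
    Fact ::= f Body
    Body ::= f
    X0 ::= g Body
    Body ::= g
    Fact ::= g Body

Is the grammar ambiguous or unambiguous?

Unambiguous

(X0, Q, Head are unreachable from Fact, so their rules don't affect L(Fact).) The reachable rules are right-linear with at most one rule per (nonterminal, next-terminal) pair. Each input token forces the next rule, so parsing is deterministic.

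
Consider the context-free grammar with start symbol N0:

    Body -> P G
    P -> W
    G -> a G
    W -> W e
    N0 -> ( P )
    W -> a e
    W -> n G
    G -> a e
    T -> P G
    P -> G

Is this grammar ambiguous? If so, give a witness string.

Witness: ( a e )

Derivation 1: N0 ⇒ ( P ) ⇒ ( W ) ⇒ ( a e )
Derivation 2: N0 ⇒ ( P ) ⇒ ( G ) ⇒ ( a e )

Two distinct leftmost derivations for the same string.

Ambiguous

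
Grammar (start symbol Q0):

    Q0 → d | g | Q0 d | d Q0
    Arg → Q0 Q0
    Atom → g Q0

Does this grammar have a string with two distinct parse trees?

Ambiguous

Witness: d d

Derivation 1: Q0 ⇒ Q0 d ⇒ d d
Derivation 2: Q0 ⇒ d Q0 ⇒ d d

Two distinct leftmost derivations for the same string.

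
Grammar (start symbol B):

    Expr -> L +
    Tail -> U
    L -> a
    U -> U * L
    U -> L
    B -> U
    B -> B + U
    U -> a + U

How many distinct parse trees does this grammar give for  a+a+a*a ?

Parse trees for a+a+a*a:
  [B [U [U a + [U a + [U [L a]]]] * [L a]]]
  [B [U a + [U [U a + [U [L a]]] * [L a]]]]
  [B [U a + [U a + [U [U [L a]] * [L a]]]]]
  [B [B [U [L a]]] + [U [U a + [U [L a]]] * [L a]]]
  [B [B [U [L a]]] + [U a + [U [U [L a]] * [L a]]]]
  [B [B [U a + [U [L a]]]] + [U [U [L a]] * [L a]]]
  [B [B [B [U [L a]]] + [U [L a]]] + [U [U [L a]] * [L a]]]

7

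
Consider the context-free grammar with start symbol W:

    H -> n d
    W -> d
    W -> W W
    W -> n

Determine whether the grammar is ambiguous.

Witness: d d d

Derivation 1: W ⇒ W W ⇒ d W ⇒ d W W ⇒ d d W ⇒ d d d
Derivation 2: W ⇒ W W ⇒ W W W ⇒ d W W ⇒ d d W ⇒ d d d

Two distinct leftmost derivations for the same string.

Ambiguous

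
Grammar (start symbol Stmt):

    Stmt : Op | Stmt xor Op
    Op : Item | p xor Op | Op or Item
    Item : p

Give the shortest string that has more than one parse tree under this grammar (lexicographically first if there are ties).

length 1: no string has ≥2 trees
length 3: p xor p has 2 parse trees

Two derivations of p xor p:
  Stmt ⇒ Op ⇒ p xor Op ⇒ p xor Item ⇒ p xor p
  Stmt ⇒ Stmt xor Op ⇒ Op xor Op ⇒ Item xor Op ⇒ p xor Op ⇒ p xor Item ⇒ p xor p

p xor p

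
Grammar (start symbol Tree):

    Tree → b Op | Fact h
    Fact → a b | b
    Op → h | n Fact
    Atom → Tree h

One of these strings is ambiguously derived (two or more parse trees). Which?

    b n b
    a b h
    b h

b n b: 1 tree
a b h: 1 tree
b h: 2 trees

b h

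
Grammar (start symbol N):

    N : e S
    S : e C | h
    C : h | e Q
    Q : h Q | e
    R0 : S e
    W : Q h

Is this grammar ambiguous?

Only N, S, C, Q are reachable from N; ignoring the rest: Restricted to the reachable nonterminals, every rule has the form A → t or A → t B, and no two rules for the same A share a first terminal. The grammar encodes a DFA — one run per string.

Unambiguous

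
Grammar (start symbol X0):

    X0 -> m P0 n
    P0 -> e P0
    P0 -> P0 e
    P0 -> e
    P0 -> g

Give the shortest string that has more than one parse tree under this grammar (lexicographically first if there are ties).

length 3: no string has ≥2 trees
length 4: m e e n has 2 parse trees

Two derivations of m e e n:
  X0 ⇒ m P0 n ⇒ m e P0 n ⇒ m e e n
  X0 ⇒ m P0 n ⇒ m P0 e n ⇒ m e e n

m e e n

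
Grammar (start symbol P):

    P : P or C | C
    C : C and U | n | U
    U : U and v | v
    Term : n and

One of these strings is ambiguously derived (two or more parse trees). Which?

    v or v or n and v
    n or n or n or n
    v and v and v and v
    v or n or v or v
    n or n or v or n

v or v or n and v: 1 tree
n or n or n or n: 1 tree
v and v and v and v: 8 trees
v or n or v or v: 1 tree
n or n or v or n: 1 tree

v and v and v and v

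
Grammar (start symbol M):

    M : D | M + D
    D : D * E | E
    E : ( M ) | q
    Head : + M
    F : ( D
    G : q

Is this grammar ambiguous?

Unambiguous

Only M, D, E are reachable from M; ignoring the rest: This is a standard precedence ladder (M over D over E), with each level left-recursive on its own operator ('+' at M, '*' at D). That structure is LR(1), hence unambiguous.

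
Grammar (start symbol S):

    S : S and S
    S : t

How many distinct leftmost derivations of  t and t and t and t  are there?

5

Parse trees for t and t and t and t:
  [S [S t] and [S [S t] and [S [S t] and [S t]]]]
  [S [S t] and [S [S [S t] and [S t]] and [S t]]]
  [S [S [S t] and [S t]] and [S [S t] and [S t]]]
  [S [S [S t] and [S [S t] and [S t]]] and [S t]]
  [S [S [S [S t] and [S t]] and [S t]] and [S t]]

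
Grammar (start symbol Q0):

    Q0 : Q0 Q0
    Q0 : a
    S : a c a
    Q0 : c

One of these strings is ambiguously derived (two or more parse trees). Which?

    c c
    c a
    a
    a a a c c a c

c c: 1 tree
c a: 1 tree
a: 1 tree
a a a c c a c: 132 trees

a a a c c a c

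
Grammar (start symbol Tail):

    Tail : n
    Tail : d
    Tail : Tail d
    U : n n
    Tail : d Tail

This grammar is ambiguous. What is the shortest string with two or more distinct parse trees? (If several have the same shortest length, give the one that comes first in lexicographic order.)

d d

length 1: no string has ≥2 trees
length 2: d d has 2 parse trees

Two derivations of d d:
  Tail ⇒ Tail d ⇒ d d
  Tail ⇒ d Tail ⇒ d d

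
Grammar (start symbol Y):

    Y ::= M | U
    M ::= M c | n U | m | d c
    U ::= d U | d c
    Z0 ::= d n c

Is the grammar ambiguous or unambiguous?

Ambiguous

Witness: d c

Derivation 1: Y ⇒ M ⇒ d c
Derivation 2: Y ⇒ U ⇒ d c

Two distinct leftmost derivations for the same string.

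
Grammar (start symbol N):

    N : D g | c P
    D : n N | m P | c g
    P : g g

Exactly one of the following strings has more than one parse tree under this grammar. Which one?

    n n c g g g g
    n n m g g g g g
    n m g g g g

n n c g g g g: 2 trees
n n m g g g g g: 1 tree
n m g g g g: 1 tree

n n c g g g g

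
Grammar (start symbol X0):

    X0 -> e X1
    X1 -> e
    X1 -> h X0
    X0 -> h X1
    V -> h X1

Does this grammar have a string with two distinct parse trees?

Unambiguous

(V is unreachable from X0, so its rules don't affect L(X0).) Restricted to the reachable nonterminals, every rule has the form A → t or A → t B, and no two rules for the same A share a first terminal. The grammar encodes a DFA — one run per string.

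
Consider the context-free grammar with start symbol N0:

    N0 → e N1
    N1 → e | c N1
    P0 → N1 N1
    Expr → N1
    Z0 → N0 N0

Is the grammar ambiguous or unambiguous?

Unambiguous

(P0, Expr, Z0 are unreachable from N0, so their rules don't affect L(N0).) Restricted to the reachable nonterminals, every rule has the form A → t or A → t B, and no two rules for the same A share a first terminal. The grammar encodes a DFA — one run per string.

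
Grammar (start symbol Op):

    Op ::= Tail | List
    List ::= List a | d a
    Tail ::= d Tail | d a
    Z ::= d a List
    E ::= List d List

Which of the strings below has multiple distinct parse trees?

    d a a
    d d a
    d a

d a

d a a: 1 tree
d d a: 1 tree
d a: 2 trees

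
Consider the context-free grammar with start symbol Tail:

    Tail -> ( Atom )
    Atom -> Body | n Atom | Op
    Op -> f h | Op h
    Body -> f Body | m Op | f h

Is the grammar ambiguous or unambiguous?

Witness: ( f h )

Derivation 1: Tail ⇒ ( Atom ) ⇒ ( Body ) ⇒ ( f h )
Derivation 2: Tail ⇒ ( Atom ) ⇒ ( Op ) ⇒ ( f h )

Two distinct leftmost derivations for the same string.

Ambiguous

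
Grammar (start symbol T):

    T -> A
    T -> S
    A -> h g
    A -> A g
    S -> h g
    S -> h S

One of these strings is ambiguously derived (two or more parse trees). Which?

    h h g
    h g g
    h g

h h g: 1 tree
h g g: 1 tree
h g: 2 trees

h g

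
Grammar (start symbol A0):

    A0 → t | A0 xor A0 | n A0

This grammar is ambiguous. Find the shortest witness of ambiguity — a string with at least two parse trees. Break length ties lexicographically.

length 1: no string has ≥2 trees
length 2: no string has ≥2 trees
length 3: no string has ≥2 trees
length 4: n t xor t has 2 parse trees

Two derivations of n t xor t:
  A0 ⇒ A0 xor A0 ⇒ n A0 xor A0 ⇒ n t xor A0 ⇒ n t xor t
  A0 ⇒ n A0 ⇒ n A0 xor A0 ⇒ n t xor A0 ⇒ n t xor t

n t xor t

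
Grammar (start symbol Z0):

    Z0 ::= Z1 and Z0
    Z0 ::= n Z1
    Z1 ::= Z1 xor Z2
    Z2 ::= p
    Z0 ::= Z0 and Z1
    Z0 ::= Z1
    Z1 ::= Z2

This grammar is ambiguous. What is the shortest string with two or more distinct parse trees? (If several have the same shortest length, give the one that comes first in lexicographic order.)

p and p

length 1: no string has ≥2 trees
length 2: no string has ≥2 trees
length 3: p and p has 2 parse trees

Two derivations of p and p:
  Z0 ⇒ Z1 and Z0 ⇒ Z2 and Z0 ⇒ p and Z0 ⇒ p and Z1 ⇒ p and Z2 ⇒ p and p
  Z0 ⇒ Z0 and Z1 ⇒ Z1 and Z1 ⇒ Z2 and Z1 ⇒ p and Z1 ⇒ p and Z2 ⇒ p and p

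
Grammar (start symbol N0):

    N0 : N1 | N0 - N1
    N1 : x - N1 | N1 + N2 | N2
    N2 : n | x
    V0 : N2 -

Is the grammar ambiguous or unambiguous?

Ambiguous

Witness: x - n

Derivation 1: N0 ⇒ N1 ⇒ x - N1 ⇒ x - N2 ⇒ x - n
Derivation 2: N0 ⇒ N0 - N1 ⇒ N1 - N1 ⇒ N2 - N1 ⇒ x - N1 ⇒ x - N2 ⇒ x - n

Two distinct leftmost derivations for the same string.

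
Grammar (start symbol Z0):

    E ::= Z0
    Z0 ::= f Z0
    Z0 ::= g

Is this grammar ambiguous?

Unambiguous

Only Z0 is reachable from Z0; ignoring the rest: Restricted to the reachable nonterminals, every rule has the form A → t or A → t B, and no two rules for the same A share a first terminal. The grammar encodes a DFA — one run per string.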